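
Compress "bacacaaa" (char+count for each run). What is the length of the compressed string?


Input: bacacaaa
Runs:
  'b' x 1 => "b1"
  'a' x 1 => "a1"
  'c' x 1 => "c1"
  'a' x 1 => "a1"
  'c' x 1 => "c1"
  'a' x 3 => "a3"
Compressed: "b1a1c1a1c1a3"
Compressed length: 12

12


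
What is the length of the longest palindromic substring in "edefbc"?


Input: "edefbc"
Checking substrings for palindromes:
  [0:3] "ede" (len 3) => palindrome
Longest palindromic substring: "ede" with length 3

3


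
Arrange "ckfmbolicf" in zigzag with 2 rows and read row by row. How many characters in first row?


Zigzag "ckfmbolicf" into 2 rows:
Placing characters:
  'c' => row 0
  'k' => row 1
  'f' => row 0
  'm' => row 1
  'b' => row 0
  'o' => row 1
  'l' => row 0
  'i' => row 1
  'c' => row 0
  'f' => row 1
Rows:
  Row 0: "cfblc"
  Row 1: "kmoif"
First row length: 5

5


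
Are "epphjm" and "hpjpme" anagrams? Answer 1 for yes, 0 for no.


Strings: "epphjm", "hpjpme"
Sorted first:  ehjmpp
Sorted second: ehjmpp
Sorted forms match => anagrams

1


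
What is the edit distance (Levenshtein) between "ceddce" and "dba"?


Computing edit distance: "ceddce" -> "dba"
DP table:
           d    b    a
      0    1    2    3
  c   1    1    2    3
  e   2    2    2    3
  d   3    2    3    3
  d   4    3    3    4
  c   5    4    4    4
  e   6    5    5    5
Edit distance = dp[6][3] = 5

5


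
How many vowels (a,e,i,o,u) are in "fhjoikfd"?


Input: fhjoikfd
Checking each character:
  'f' at position 0: consonant
  'h' at position 1: consonant
  'j' at position 2: consonant
  'o' at position 3: vowel (running total: 1)
  'i' at position 4: vowel (running total: 2)
  'k' at position 5: consonant
  'f' at position 6: consonant
  'd' at position 7: consonant
Total vowels: 2

2


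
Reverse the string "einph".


Input: einph
Reading characters right to left:
  Position 4: 'h'
  Position 3: 'p'
  Position 2: 'n'
  Position 1: 'i'
  Position 0: 'e'
Reversed: hpnie

hpnie


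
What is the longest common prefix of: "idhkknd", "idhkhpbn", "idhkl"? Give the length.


Words: idhkknd, idhkhpbn, idhkl
  Position 0: all 'i' => match
  Position 1: all 'd' => match
  Position 2: all 'h' => match
  Position 3: all 'k' => match
  Position 4: ('k', 'h', 'l') => mismatch, stop
LCP = "idhk" (length 4)

4


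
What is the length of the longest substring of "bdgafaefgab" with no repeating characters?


Input: "bdgafaefgab"
Sliding window (track last position of each char):
  Position 0 ('b'): window [0,0] length 1 -- new best
  Position 1 ('d'): window [0,1] length 2 -- new best
  Position 2 ('g'): window [0,2] length 3 -- new best
  Position 3 ('a'): window [0,3] length 4 -- new best
  Position 4 ('f'): window [0,4] length 5 -- new best
  Position 5 ('a'): repeat (last at 3), move window start to 4
  Position 5 ('a'): window [4,5] length 2
  Position 6 ('e'): window [4,6] length 3
  Position 7 ('f'): repeat (last at 4), move window start to 5
  Position 7 ('f'): window [5,7] length 3
  Position 8 ('g'): window [5,8] length 4
  Position 9 ('a'): repeat (last at 5), move window start to 6
  Position 9 ('a'): window [6,9] length 4
  Position 10 ('b'): window [6,10] length 5
Longest substring with no repeats: "bdgaf" with length 5

5


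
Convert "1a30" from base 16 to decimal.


Input: "1a30" in base 16
Positional expansion:
  Digit '1' (value 1) x 16^3 = 4096
  Digit 'a' (value 10) x 16^2 = 2560
  Digit '3' (value 3) x 16^1 = 48
  Digit '0' (value 0) x 16^0 = 0
Sum = 6704

6704


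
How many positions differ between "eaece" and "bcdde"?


Comparing "eaece" and "bcdde" position by position:
  Position 0: 'e' vs 'b' => DIFFER
  Position 1: 'a' vs 'c' => DIFFER
  Position 2: 'e' vs 'd' => DIFFER
  Position 3: 'c' vs 'd' => DIFFER
  Position 4: 'e' vs 'e' => same
Positions that differ: 4

4


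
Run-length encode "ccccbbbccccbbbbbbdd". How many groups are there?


Input: ccccbbbccccbbbbbbdd
Scanning for consecutive runs:
  Group 1: 'c' x 4 (positions 0-3)
  Group 2: 'b' x 3 (positions 4-6)
  Group 3: 'c' x 4 (positions 7-10)
  Group 4: 'b' x 6 (positions 11-16)
  Group 5: 'd' x 2 (positions 17-18)
Total groups: 5

5


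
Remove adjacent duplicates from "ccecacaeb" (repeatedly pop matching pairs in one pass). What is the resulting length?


Input: ccecacaeb
Stack-based adjacent duplicate removal:
  Read 'c': push. Stack: c
  Read 'c': matches stack top 'c' => pop. Stack: (empty)
  Read 'e': push. Stack: e
  Read 'c': push. Stack: ec
  Read 'a': push. Stack: eca
  Read 'c': push. Stack: ecac
  Read 'a': push. Stack: ecaca
  Read 'e': push. Stack: ecacae
  Read 'b': push. Stack: ecacaeb
Final stack: "ecacaeb" (length 7)

7


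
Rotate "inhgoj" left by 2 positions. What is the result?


Input: "inhgoj", rotate left by 2
First 2 characters: "in"
Remaining characters: "hgoj"
Concatenate remaining + first: "hgoj" + "in" = "hgojin"

hgojin


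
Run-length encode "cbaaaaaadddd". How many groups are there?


Input: cbaaaaaadddd
Scanning for consecutive runs:
  Group 1: 'c' x 1 (positions 0-0)
  Group 2: 'b' x 1 (positions 1-1)
  Group 3: 'a' x 6 (positions 2-7)
  Group 4: 'd' x 4 (positions 8-11)
Total groups: 4

4


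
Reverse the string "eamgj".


Input: eamgj
Reading characters right to left:
  Position 4: 'j'
  Position 3: 'g'
  Position 2: 'm'
  Position 1: 'a'
  Position 0: 'e'
Reversed: jgmae

jgmae


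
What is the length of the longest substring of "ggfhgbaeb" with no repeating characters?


Input: "ggfhgbaeb"
Sliding window (track last position of each char):
  Position 0 ('g'): window [0,0] length 1 -- new best
  Position 1 ('g'): repeat (last at 0), move window start to 1
  Position 1 ('g'): window [1,1] length 1
  Position 2 ('f'): window [1,2] length 2 -- new best
  Position 3 ('h'): window [1,3] length 3 -- new best
  Position 4 ('g'): repeat (last at 1), move window start to 2
  Position 4 ('g'): window [2,4] length 3
  Position 5 ('b'): window [2,5] length 4 -- new best
  Position 6 ('a'): window [2,6] length 5 -- new best
  Position 7 ('e'): window [2,7] length 6 -- new best
  Position 8 ('b'): repeat (last at 5), move window start to 6
  Position 8 ('b'): window [6,8] length 3
Longest substring with no repeats: "fhgbae" with length 6

6


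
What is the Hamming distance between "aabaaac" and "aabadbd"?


Comparing "aabaaac" and "aabadbd" position by position:
  Position 0: 'a' vs 'a' => same
  Position 1: 'a' vs 'a' => same
  Position 2: 'b' vs 'b' => same
  Position 3: 'a' vs 'a' => same
  Position 4: 'a' vs 'd' => differ
  Position 5: 'a' vs 'b' => differ
  Position 6: 'c' vs 'd' => differ
Total differences (Hamming distance): 3

3


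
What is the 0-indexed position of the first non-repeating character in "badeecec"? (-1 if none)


Input: badeecec
Character frequencies:
  'a': 1
  'b': 1
  'c': 2
  'd': 1
  'e': 3
Scanning left to right for freq == 1:
  Position 0 ('b'): unique! => answer = 0

0


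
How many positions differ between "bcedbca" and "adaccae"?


Comparing "bcedbca" and "adaccae" position by position:
  Position 0: 'b' vs 'a' => DIFFER
  Position 1: 'c' vs 'd' => DIFFER
  Position 2: 'e' vs 'a' => DIFFER
  Position 3: 'd' vs 'c' => DIFFER
  Position 4: 'b' vs 'c' => DIFFER
  Position 5: 'c' vs 'a' => DIFFER
  Position 6: 'a' vs 'e' => DIFFER
Positions that differ: 7

7


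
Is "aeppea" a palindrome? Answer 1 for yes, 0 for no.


Input: aeppea
Reversed: aeppea
  Compare pos 0 ('a') with pos 5 ('a'): match
  Compare pos 1 ('e') with pos 4 ('e'): match
  Compare pos 2 ('p') with pos 3 ('p'): match
Result: palindrome

1


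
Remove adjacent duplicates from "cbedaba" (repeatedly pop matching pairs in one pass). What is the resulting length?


Input: cbedaba
Stack-based adjacent duplicate removal:
  Read 'c': push. Stack: c
  Read 'b': push. Stack: cb
  Read 'e': push. Stack: cbe
  Read 'd': push. Stack: cbed
  Read 'a': push. Stack: cbeda
  Read 'b': push. Stack: cbedab
  Read 'a': push. Stack: cbedaba
Final stack: "cbedaba" (length 7)

7


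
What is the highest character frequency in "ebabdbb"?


Input: ebabdbb
Character counts:
  'a': 1
  'b': 4
  'd': 1
  'e': 1
Maximum frequency: 4

4


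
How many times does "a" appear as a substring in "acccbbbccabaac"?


Searching for "a" in "acccbbbccabaac"
Scanning each position:
  Position 0: "a" => MATCH
  Position 1: "c" => no
  Position 2: "c" => no
  Position 3: "c" => no
  Position 4: "b" => no
  Position 5: "b" => no
  Position 6: "b" => no
  Position 7: "c" => no
  Position 8: "c" => no
  Position 9: "a" => MATCH
  Position 10: "b" => no
  Position 11: "a" => MATCH
  Position 12: "a" => MATCH
  Position 13: "c" => no
Total occurrences: 4

4


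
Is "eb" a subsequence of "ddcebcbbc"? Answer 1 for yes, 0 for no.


Check if "eb" is a subsequence of "ddcebcbbc"
Greedy scan:
  Position 0 ('d'): no match needed
  Position 1 ('d'): no match needed
  Position 2 ('c'): no match needed
  Position 3 ('e'): matches sub[0] = 'e'
  Position 4 ('b'): matches sub[1] = 'b'
  Position 5 ('c'): no match needed
  Position 6 ('b'): no match needed
  Position 7 ('b'): no match needed
  Position 8 ('c'): no match needed
All 2 characters matched => is a subsequence

1


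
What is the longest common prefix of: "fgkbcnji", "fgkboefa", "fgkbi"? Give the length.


Words: fgkbcnji, fgkboefa, fgkbi
  Position 0: all 'f' => match
  Position 1: all 'g' => match
  Position 2: all 'k' => match
  Position 3: all 'b' => match
  Position 4: ('c', 'o', 'i') => mismatch, stop
LCP = "fgkb" (length 4)

4


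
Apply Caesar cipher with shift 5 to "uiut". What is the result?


Caesar cipher: shift "uiut" by 5
  'u' (pos 20) + 5 = pos 25 = 'z'
  'i' (pos 8) + 5 = pos 13 = 'n'
  'u' (pos 20) + 5 = pos 25 = 'z'
  't' (pos 19) + 5 = pos 24 = 'y'
Result: znzy

znzy


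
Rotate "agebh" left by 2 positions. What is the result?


Input: "agebh", rotate left by 2
First 2 characters: "ag"
Remaining characters: "ebh"
Concatenate remaining + first: "ebh" + "ag" = "ebhag"

ebhag


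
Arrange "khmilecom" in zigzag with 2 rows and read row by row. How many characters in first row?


Zigzag "khmilecom" into 2 rows:
Placing characters:
  'k' => row 0
  'h' => row 1
  'm' => row 0
  'i' => row 1
  'l' => row 0
  'e' => row 1
  'c' => row 0
  'o' => row 1
  'm' => row 0
Rows:
  Row 0: "kmlcm"
  Row 1: "hieo"
First row length: 5

5


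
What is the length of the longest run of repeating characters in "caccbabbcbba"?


Input: "caccbabbcbba"
Scanning for longest run:
  Position 1 ('a'): new char, reset run to 1
  Position 2 ('c'): new char, reset run to 1
  Position 3 ('c'): continues run of 'c', length=2
  Position 4 ('b'): new char, reset run to 1
  Position 5 ('a'): new char, reset run to 1
  Position 6 ('b'): new char, reset run to 1
  Position 7 ('b'): continues run of 'b', length=2
  Position 8 ('c'): new char, reset run to 1
  Position 9 ('b'): new char, reset run to 1
  Position 10 ('b'): continues run of 'b', length=2
  Position 11 ('a'): new char, reset run to 1
Longest run: 'c' with length 2

2


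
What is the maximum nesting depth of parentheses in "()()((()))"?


Input: "()()((()))"
Tracking depth:
  Position 0 '(': depth becomes 1
  Position 1 ')': depth becomes 0
  Position 2 '(': depth becomes 1
  Position 3 ')': depth becomes 0
  Position 4 '(': depth becomes 1
  Position 5 '(': depth becomes 2
  Position 6 '(': depth becomes 3
  Position 7 ')': depth becomes 2
  Position 8 ')': depth becomes 1
  Position 9 ')': depth becomes 0
Maximum depth reached: 3

3


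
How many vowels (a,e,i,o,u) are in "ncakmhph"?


Input: ncakmhph
Checking each character:
  'n' at position 0: consonant
  'c' at position 1: consonant
  'a' at position 2: vowel (running total: 1)
  'k' at position 3: consonant
  'm' at position 4: consonant
  'h' at position 5: consonant
  'p' at position 6: consonant
  'h' at position 7: consonant
Total vowels: 1

1


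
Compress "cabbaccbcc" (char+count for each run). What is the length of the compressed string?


Input: cabbaccbcc
Runs:
  'c' x 1 => "c1"
  'a' x 1 => "a1"
  'b' x 2 => "b2"
  'a' x 1 => "a1"
  'c' x 2 => "c2"
  'b' x 1 => "b1"
  'c' x 2 => "c2"
Compressed: "c1a1b2a1c2b1c2"
Compressed length: 14

14


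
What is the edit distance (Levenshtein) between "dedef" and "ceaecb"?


Computing edit distance: "dedef" -> "ceaecb"
DP table:
           c    e    a    e    c    b
      0    1    2    3    4    5    6
  d   1    1    2    3    4    5    6
  e   2    2    1    2    3    4    5
  d   3    3    2    2    3    4    5
  e   4    4    3    3    2    3    4
  f   5    5    4    4    3    3    4
Edit distance = dp[5][6] = 4

4


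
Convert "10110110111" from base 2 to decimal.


Input: "10110110111" in base 2
Positional expansion:
  Digit '1' (value 1) x 2^10 = 1024
  Digit '0' (value 0) x 2^9 = 0
  Digit '1' (value 1) x 2^8 = 256
  Digit '1' (value 1) x 2^7 = 128
  Digit '0' (value 0) x 2^6 = 0
  Digit '1' (value 1) x 2^5 = 32
  Digit '1' (value 1) x 2^4 = 16
  Digit '0' (value 0) x 2^3 = 0
  Digit '1' (value 1) x 2^2 = 4
  Digit '1' (value 1) x 2^1 = 2
  Digit '1' (value 1) x 2^0 = 1
Sum = 1463

1463


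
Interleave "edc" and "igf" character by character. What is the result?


Interleaving "edc" and "igf":
  Position 0: 'e' from first, 'i' from second => "ei"
  Position 1: 'd' from first, 'g' from second => "dg"
  Position 2: 'c' from first, 'f' from second => "cf"
Result: eidgcf

eidgcf


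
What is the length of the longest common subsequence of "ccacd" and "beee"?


LCS of "ccacd" and "beee"
DP table:
           b    e    e    e
      0    0    0    0    0
  c   0    0    0    0    0
  c   0    0    0    0    0
  a   0    0    0    0    0
  c   0    0    0    0    0
  d   0    0    0    0    0
LCS length = dp[5][4] = 0

0


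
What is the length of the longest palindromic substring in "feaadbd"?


Input: "feaadbd"
Checking substrings for palindromes:
  [4:7] "dbd" (len 3) => palindrome
  [2:4] "aa" (len 2) => palindrome
Longest palindromic substring: "dbd" with length 3

3


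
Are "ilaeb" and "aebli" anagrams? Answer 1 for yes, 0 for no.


Strings: "ilaeb", "aebli"
Sorted first:  abeil
Sorted second: abeil
Sorted forms match => anagrams

1


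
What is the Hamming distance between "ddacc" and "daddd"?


Comparing "ddacc" and "daddd" position by position:
  Position 0: 'd' vs 'd' => same
  Position 1: 'd' vs 'a' => differ
  Position 2: 'a' vs 'd' => differ
  Position 3: 'c' vs 'd' => differ
  Position 4: 'c' vs 'd' => differ
Total differences (Hamming distance): 4

4


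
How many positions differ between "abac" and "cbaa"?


Comparing "abac" and "cbaa" position by position:
  Position 0: 'a' vs 'c' => DIFFER
  Position 1: 'b' vs 'b' => same
  Position 2: 'a' vs 'a' => same
  Position 3: 'c' vs 'a' => DIFFER
Positions that differ: 2

2


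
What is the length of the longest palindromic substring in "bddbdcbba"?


Input: "bddbdcbba"
Checking substrings for palindromes:
  [0:4] "bddb" (len 4) => palindrome
  [2:5] "dbd" (len 3) => palindrome
  [1:3] "dd" (len 2) => palindrome
  [6:8] "bb" (len 2) => palindrome
Longest palindromic substring: "bddb" with length 4

4


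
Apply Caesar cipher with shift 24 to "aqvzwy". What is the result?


Caesar cipher: shift "aqvzwy" by 24
  'a' (pos 0) + 24 = pos 24 = 'y'
  'q' (pos 16) + 24 = pos 14 = 'o'
  'v' (pos 21) + 24 = pos 19 = 't'
  'z' (pos 25) + 24 = pos 23 = 'x'
  'w' (pos 22) + 24 = pos 20 = 'u'
  'y' (pos 24) + 24 = pos 22 = 'w'
Result: yotxuw

yotxuw


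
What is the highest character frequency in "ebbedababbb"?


Input: ebbedababbb
Character counts:
  'a': 2
  'b': 6
  'd': 1
  'e': 2
Maximum frequency: 6

6


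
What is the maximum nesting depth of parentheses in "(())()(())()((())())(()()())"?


Input: "(())()(())()((())())(()()())"
Tracking depth:
  Position 0 '(': depth becomes 1
  Position 1 '(': depth becomes 2
  Position 2 ')': depth becomes 1
  Position 3 ')': depth becomes 0
  Position 4 '(': depth becomes 1
  Position 5 ')': depth becomes 0
  Position 6 '(': depth becomes 1
  Position 7 '(': depth becomes 2
  Position 8 ')': depth becomes 1
  Position 9 ')': depth becomes 0
  Position 10 '(': depth becomes 1
  Position 11 ')': depth becomes 0
  Position 12 '(': depth becomes 1
  Position 13 '(': depth becomes 2
  Position 14 '(': depth becomes 3
  Position 15 ')': depth becomes 2
  Position 16 ')': depth becomes 1
  Position 17 '(': depth becomes 2
  Position 18 ')': depth becomes 1
  Position 19 ')': depth becomes 0
  Position 20 '(': depth becomes 1
  Position 21 '(': depth becomes 2
  Position 22 ')': depth becomes 1
  Position 23 '(': depth becomes 2
  Position 24 ')': depth becomes 1
  Position 25 '(': depth becomes 2
  Position 26 ')': depth becomes 1
  Position 27 ')': depth becomes 0
Maximum depth reached: 3

3


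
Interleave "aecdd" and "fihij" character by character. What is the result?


Interleaving "aecdd" and "fihij":
  Position 0: 'a' from first, 'f' from second => "af"
  Position 1: 'e' from first, 'i' from second => "ei"
  Position 2: 'c' from first, 'h' from second => "ch"
  Position 3: 'd' from first, 'i' from second => "di"
  Position 4: 'd' from first, 'j' from second => "dj"
Result: afeichdidj

afeichdidj


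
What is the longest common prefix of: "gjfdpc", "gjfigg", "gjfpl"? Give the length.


Words: gjfdpc, gjfigg, gjfpl
  Position 0: all 'g' => match
  Position 1: all 'j' => match
  Position 2: all 'f' => match
  Position 3: ('d', 'i', 'p') => mismatch, stop
LCP = "gjf" (length 3)

3


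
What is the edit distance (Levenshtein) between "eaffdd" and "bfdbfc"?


Computing edit distance: "eaffdd" -> "bfdbfc"
DP table:
           b    f    d    b    f    c
      0    1    2    3    4    5    6
  e   1    1    2    3    4    5    6
  a   2    2    2    3    4    5    6
  f   3    3    2    3    4    4    5
  f   4    4    3    3    4    4    5
  d   5    5    4    3    4    5    5
  d   6    6    5    4    4    5    6
Edit distance = dp[6][6] = 6

6


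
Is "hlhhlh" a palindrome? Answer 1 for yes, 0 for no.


Input: hlhhlh
Reversed: hlhhlh
  Compare pos 0 ('h') with pos 5 ('h'): match
  Compare pos 1 ('l') with pos 4 ('l'): match
  Compare pos 2 ('h') with pos 3 ('h'): match
Result: palindrome

1


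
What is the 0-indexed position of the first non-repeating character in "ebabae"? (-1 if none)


Input: ebabae
Character frequencies:
  'a': 2
  'b': 2
  'e': 2
Scanning left to right for freq == 1:
  Position 0 ('e'): freq=2, skip
  Position 1 ('b'): freq=2, skip
  Position 2 ('a'): freq=2, skip
  Position 3 ('b'): freq=2, skip
  Position 4 ('a'): freq=2, skip
  Position 5 ('e'): freq=2, skip
  No unique character found => answer = -1

-1


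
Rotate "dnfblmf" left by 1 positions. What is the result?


Input: "dnfblmf", rotate left by 1
First 1 characters: "d"
Remaining characters: "nfblmf"
Concatenate remaining + first: "nfblmf" + "d" = "nfblmfd"

nfblmfd


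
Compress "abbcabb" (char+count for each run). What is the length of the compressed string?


Input: abbcabb
Runs:
  'a' x 1 => "a1"
  'b' x 2 => "b2"
  'c' x 1 => "c1"
  'a' x 1 => "a1"
  'b' x 2 => "b2"
Compressed: "a1b2c1a1b2"
Compressed length: 10

10


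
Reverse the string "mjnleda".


Input: mjnleda
Reading characters right to left:
  Position 6: 'a'
  Position 5: 'd'
  Position 4: 'e'
  Position 3: 'l'
  Position 2: 'n'
  Position 1: 'j'
  Position 0: 'm'
Reversed: adelnjm

adelnjm


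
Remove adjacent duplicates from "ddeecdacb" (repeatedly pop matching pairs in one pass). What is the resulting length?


Input: ddeecdacb
Stack-based adjacent duplicate removal:
  Read 'd': push. Stack: d
  Read 'd': matches stack top 'd' => pop. Stack: (empty)
  Read 'e': push. Stack: e
  Read 'e': matches stack top 'e' => pop. Stack: (empty)
  Read 'c': push. Stack: c
  Read 'd': push. Stack: cd
  Read 'a': push. Stack: cda
  Read 'c': push. Stack: cdac
  Read 'b': push. Stack: cdacb
Final stack: "cdacb" (length 5)

5


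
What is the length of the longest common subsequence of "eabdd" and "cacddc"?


LCS of "eabdd" and "cacddc"
DP table:
           c    a    c    d    d    c
      0    0    0    0    0    0    0
  e   0    0    0    0    0    0    0
  a   0    0    1    1    1    1    1
  b   0    0    1    1    1    1    1
  d   0    0    1    1    2    2    2
  d   0    0    1    1    2    3    3
LCS length = dp[5][6] = 3

3


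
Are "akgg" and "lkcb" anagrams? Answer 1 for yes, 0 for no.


Strings: "akgg", "lkcb"
Sorted first:  aggk
Sorted second: bckl
Differ at position 0: 'a' vs 'b' => not anagrams

0


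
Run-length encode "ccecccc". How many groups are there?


Input: ccecccc
Scanning for consecutive runs:
  Group 1: 'c' x 2 (positions 0-1)
  Group 2: 'e' x 1 (positions 2-2)
  Group 3: 'c' x 4 (positions 3-6)
Total groups: 3

3


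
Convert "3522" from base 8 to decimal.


Input: "3522" in base 8
Positional expansion:
  Digit '3' (value 3) x 8^3 = 1536
  Digit '5' (value 5) x 8^2 = 320
  Digit '2' (value 2) x 8^1 = 16
  Digit '2' (value 2) x 8^0 = 2
Sum = 1874

1874


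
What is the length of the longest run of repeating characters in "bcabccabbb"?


Input: "bcabccabbb"
Scanning for longest run:
  Position 1 ('c'): new char, reset run to 1
  Position 2 ('a'): new char, reset run to 1
  Position 3 ('b'): new char, reset run to 1
  Position 4 ('c'): new char, reset run to 1
  Position 5 ('c'): continues run of 'c', length=2
  Position 6 ('a'): new char, reset run to 1
  Position 7 ('b'): new char, reset run to 1
  Position 8 ('b'): continues run of 'b', length=2
  Position 9 ('b'): continues run of 'b', length=3
Longest run: 'b' with length 3

3


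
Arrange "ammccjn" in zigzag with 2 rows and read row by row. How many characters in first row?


Zigzag "ammccjn" into 2 rows:
Placing characters:
  'a' => row 0
  'm' => row 1
  'm' => row 0
  'c' => row 1
  'c' => row 0
  'j' => row 1
  'n' => row 0
Rows:
  Row 0: "amcn"
  Row 1: "mcj"
First row length: 4

4


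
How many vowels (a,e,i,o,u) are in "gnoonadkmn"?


Input: gnoonadkmn
Checking each character:
  'g' at position 0: consonant
  'n' at position 1: consonant
  'o' at position 2: vowel (running total: 1)
  'o' at position 3: vowel (running total: 2)
  'n' at position 4: consonant
  'a' at position 5: vowel (running total: 3)
  'd' at position 6: consonant
  'k' at position 7: consonant
  'm' at position 8: consonant
  'n' at position 9: consonant
Total vowels: 3

3


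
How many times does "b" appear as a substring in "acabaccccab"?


Searching for "b" in "acabaccccab"
Scanning each position:
  Position 0: "a" => no
  Position 1: "c" => no
  Position 2: "a" => no
  Position 3: "b" => MATCH
  Position 4: "a" => no
  Position 5: "c" => no
  Position 6: "c" => no
  Position 7: "c" => no
  Position 8: "c" => no
  Position 9: "a" => no
  Position 10: "b" => MATCH
Total occurrences: 2

2


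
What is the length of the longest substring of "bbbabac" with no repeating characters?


Input: "bbbabac"
Sliding window (track last position of each char):
  Position 0 ('b'): window [0,0] length 1 -- new best
  Position 1 ('b'): repeat (last at 0), move window start to 1
  Position 1 ('b'): window [1,1] length 1
  Position 2 ('b'): repeat (last at 1), move window start to 2
  Position 2 ('b'): window [2,2] length 1
  Position 3 ('a'): window [2,3] length 2 -- new best
  Position 4 ('b'): repeat (last at 2), move window start to 3
  Position 4 ('b'): window [3,4] length 2
  Position 5 ('a'): repeat (last at 3), move window start to 4
  Position 5 ('a'): window [4,5] length 2
  Position 6 ('c'): window [4,6] length 3 -- new best
Longest substring with no repeats: "bac" with length 3

3


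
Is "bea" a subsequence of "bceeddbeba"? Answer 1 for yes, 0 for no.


Check if "bea" is a subsequence of "bceeddbeba"
Greedy scan:
  Position 0 ('b'): matches sub[0] = 'b'
  Position 1 ('c'): no match needed
  Position 2 ('e'): matches sub[1] = 'e'
  Position 3 ('e'): no match needed
  Position 4 ('d'): no match needed
  Position 5 ('d'): no match needed
  Position 6 ('b'): no match needed
  Position 7 ('e'): no match needed
  Position 8 ('b'): no match needed
  Position 9 ('a'): matches sub[2] = 'a'
All 3 characters matched => is a subsequence

1


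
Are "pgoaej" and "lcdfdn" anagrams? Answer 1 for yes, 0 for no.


Strings: "pgoaej", "lcdfdn"
Sorted first:  aegjop
Sorted second: cddfln
Differ at position 0: 'a' vs 'c' => not anagrams

0


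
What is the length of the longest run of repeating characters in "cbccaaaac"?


Input: "cbccaaaac"
Scanning for longest run:
  Position 1 ('b'): new char, reset run to 1
  Position 2 ('c'): new char, reset run to 1
  Position 3 ('c'): continues run of 'c', length=2
  Position 4 ('a'): new char, reset run to 1
  Position 5 ('a'): continues run of 'a', length=2
  Position 6 ('a'): continues run of 'a', length=3
  Position 7 ('a'): continues run of 'a', length=4
  Position 8 ('c'): new char, reset run to 1
Longest run: 'a' with length 4

4


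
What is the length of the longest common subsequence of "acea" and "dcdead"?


LCS of "acea" and "dcdead"
DP table:
           d    c    d    e    a    d
      0    0    0    0    0    0    0
  a   0    0    0    0    0    1    1
  c   0    0    1    1    1    1    1
  e   0    0    1    1    2    2    2
  a   0    0    1    1    2    3    3
LCS length = dp[4][6] = 3

3


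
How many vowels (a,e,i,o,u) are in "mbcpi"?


Input: mbcpi
Checking each character:
  'm' at position 0: consonant
  'b' at position 1: consonant
  'c' at position 2: consonant
  'p' at position 3: consonant
  'i' at position 4: vowel (running total: 1)
Total vowels: 1

1


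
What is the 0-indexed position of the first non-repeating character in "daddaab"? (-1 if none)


Input: daddaab
Character frequencies:
  'a': 3
  'b': 1
  'd': 3
Scanning left to right for freq == 1:
  Position 0 ('d'): freq=3, skip
  Position 1 ('a'): freq=3, skip
  Position 2 ('d'): freq=3, skip
  Position 3 ('d'): freq=3, skip
  Position 4 ('a'): freq=3, skip
  Position 5 ('a'): freq=3, skip
  Position 6 ('b'): unique! => answer = 6

6


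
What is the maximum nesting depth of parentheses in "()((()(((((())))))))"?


Input: "()((()(((((())))))))"
Tracking depth:
  Position 0 '(': depth becomes 1
  Position 1 ')': depth becomes 0
  Position 2 '(': depth becomes 1
  Position 3 '(': depth becomes 2
  Position 4 '(': depth becomes 3
  Position 5 ')': depth becomes 2
  Position 6 '(': depth becomes 3
  Position 7 '(': depth becomes 4
  Position 8 '(': depth becomes 5
  Position 9 '(': depth becomes 6
  Position 10 '(': depth becomes 7
  Position 11 '(': depth becomes 8
  Position 12 ')': depth becomes 7
  Position 13 ')': depth becomes 6
  Position 14 ')': depth becomes 5
  Position 15 ')': depth becomes 4
  Position 16 ')': depth becomes 3
  Position 17 ')': depth becomes 2
  Position 18 ')': depth becomes 1
  Position 19 ')': depth becomes 0
Maximum depth reached: 8

8


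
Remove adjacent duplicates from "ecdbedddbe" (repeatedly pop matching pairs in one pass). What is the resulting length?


Input: ecdbedddbe
Stack-based adjacent duplicate removal:
  Read 'e': push. Stack: e
  Read 'c': push. Stack: ec
  Read 'd': push. Stack: ecd
  Read 'b': push. Stack: ecdb
  Read 'e': push. Stack: ecdbe
  Read 'd': push. Stack: ecdbed
  Read 'd': matches stack top 'd' => pop. Stack: ecdbe
  Read 'd': push. Stack: ecdbed
  Read 'b': push. Stack: ecdbedb
  Read 'e': push. Stack: ecdbedbe
Final stack: "ecdbedbe" (length 8)

8


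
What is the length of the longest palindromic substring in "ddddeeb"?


Input: "ddddeeb"
Checking substrings for palindromes:
  [0:4] "dddd" (len 4) => palindrome
  [0:3] "ddd" (len 3) => palindrome
  [1:4] "ddd" (len 3) => palindrome
  [0:2] "dd" (len 2) => palindrome
  [1:3] "dd" (len 2) => palindrome
  [2:4] "dd" (len 2) => palindrome
Longest palindromic substring: "dddd" with length 4

4


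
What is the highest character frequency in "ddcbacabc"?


Input: ddcbacabc
Character counts:
  'a': 2
  'b': 2
  'c': 3
  'd': 2
Maximum frequency: 3

3


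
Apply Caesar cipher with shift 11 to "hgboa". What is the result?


Caesar cipher: shift "hgboa" by 11
  'h' (pos 7) + 11 = pos 18 = 's'
  'g' (pos 6) + 11 = pos 17 = 'r'
  'b' (pos 1) + 11 = pos 12 = 'm'
  'o' (pos 14) + 11 = pos 25 = 'z'
  'a' (pos 0) + 11 = pos 11 = 'l'
Result: srmzl

srmzl


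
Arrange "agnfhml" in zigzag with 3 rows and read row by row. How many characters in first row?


Zigzag "agnfhml" into 3 rows:
Placing characters:
  'a' => row 0
  'g' => row 1
  'n' => row 2
  'f' => row 1
  'h' => row 0
  'm' => row 1
  'l' => row 2
Rows:
  Row 0: "ah"
  Row 1: "gfm"
  Row 2: "nl"
First row length: 2

2


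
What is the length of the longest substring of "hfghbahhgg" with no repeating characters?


Input: "hfghbahhgg"
Sliding window (track last position of each char):
  Position 0 ('h'): window [0,0] length 1 -- new best
  Position 1 ('f'): window [0,1] length 2 -- new best
  Position 2 ('g'): window [0,2] length 3 -- new best
  Position 3 ('h'): repeat (last at 0), move window start to 1
  Position 3 ('h'): window [1,3] length 3
  Position 4 ('b'): window [1,4] length 4 -- new best
  Position 5 ('a'): window [1,5] length 5 -- new best
  Position 6 ('h'): repeat (last at 3), move window start to 4
  Position 6 ('h'): window [4,6] length 3
  Position 7 ('h'): repeat (last at 6), move window start to 7
  Position 7 ('h'): window [7,7] length 1
  Position 8 ('g'): window [7,8] length 2
  Position 9 ('g'): repeat (last at 8), move window start to 9
  Position 9 ('g'): window [9,9] length 1
Longest substring with no repeats: "fghba" with length 5

5


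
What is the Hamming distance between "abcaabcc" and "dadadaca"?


Comparing "abcaabcc" and "dadadaca" position by position:
  Position 0: 'a' vs 'd' => differ
  Position 1: 'b' vs 'a' => differ
  Position 2: 'c' vs 'd' => differ
  Position 3: 'a' vs 'a' => same
  Position 4: 'a' vs 'd' => differ
  Position 5: 'b' vs 'a' => differ
  Position 6: 'c' vs 'c' => same
  Position 7: 'c' vs 'a' => differ
Total differences (Hamming distance): 6

6


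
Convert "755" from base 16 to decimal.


Input: "755" in base 16
Positional expansion:
  Digit '7' (value 7) x 16^2 = 1792
  Digit '5' (value 5) x 16^1 = 80
  Digit '5' (value 5) x 16^0 = 5
Sum = 1877

1877


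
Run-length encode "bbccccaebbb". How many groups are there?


Input: bbccccaebbb
Scanning for consecutive runs:
  Group 1: 'b' x 2 (positions 0-1)
  Group 2: 'c' x 4 (positions 2-5)
  Group 3: 'a' x 1 (positions 6-6)
  Group 4: 'e' x 1 (positions 7-7)
  Group 5: 'b' x 3 (positions 8-10)
Total groups: 5

5


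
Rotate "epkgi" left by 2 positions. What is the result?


Input: "epkgi", rotate left by 2
First 2 characters: "ep"
Remaining characters: "kgi"
Concatenate remaining + first: "kgi" + "ep" = "kgiep"

kgiep


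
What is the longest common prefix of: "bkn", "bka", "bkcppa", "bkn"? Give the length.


Words: bkn, bka, bkcppa, bkn
  Position 0: all 'b' => match
  Position 1: all 'k' => match
  Position 2: ('n', 'a', 'c', 'n') => mismatch, stop
LCP = "bk" (length 2)

2


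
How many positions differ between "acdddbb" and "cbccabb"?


Comparing "acdddbb" and "cbccabb" position by position:
  Position 0: 'a' vs 'c' => DIFFER
  Position 1: 'c' vs 'b' => DIFFER
  Position 2: 'd' vs 'c' => DIFFER
  Position 3: 'd' vs 'c' => DIFFER
  Position 4: 'd' vs 'a' => DIFFER
  Position 5: 'b' vs 'b' => same
  Position 6: 'b' vs 'b' => same
Positions that differ: 5

5


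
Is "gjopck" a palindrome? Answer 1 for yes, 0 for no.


Input: gjopck
Reversed: kcpojg
  Compare pos 0 ('g') with pos 5 ('k'): MISMATCH
  Compare pos 1 ('j') with pos 4 ('c'): MISMATCH
  Compare pos 2 ('o') with pos 3 ('p'): MISMATCH
Result: not a palindrome

0


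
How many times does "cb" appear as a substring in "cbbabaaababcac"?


Searching for "cb" in "cbbabaaababcac"
Scanning each position:
  Position 0: "cb" => MATCH
  Position 1: "bb" => no
  Position 2: "ba" => no
  Position 3: "ab" => no
  Position 4: "ba" => no
  Position 5: "aa" => no
  Position 6: "aa" => no
  Position 7: "ab" => no
  Position 8: "ba" => no
  Position 9: "ab" => no
  Position 10: "bc" => no
  Position 11: "ca" => no
  Position 12: "ac" => no
Total occurrences: 1

1


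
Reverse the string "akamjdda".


Input: akamjdda
Reading characters right to left:
  Position 7: 'a'
  Position 6: 'd'
  Position 5: 'd'
  Position 4: 'j'
  Position 3: 'm'
  Position 2: 'a'
  Position 1: 'k'
  Position 0: 'a'
Reversed: addjmaka

addjmaka


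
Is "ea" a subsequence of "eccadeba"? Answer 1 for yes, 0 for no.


Check if "ea" is a subsequence of "eccadeba"
Greedy scan:
  Position 0 ('e'): matches sub[0] = 'e'
  Position 1 ('c'): no match needed
  Position 2 ('c'): no match needed
  Position 3 ('a'): matches sub[1] = 'a'
  Position 4 ('d'): no match needed
  Position 5 ('e'): no match needed
  Position 6 ('b'): no match needed
  Position 7 ('a'): no match needed
All 2 characters matched => is a subsequence

1


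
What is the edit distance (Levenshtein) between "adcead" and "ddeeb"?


Computing edit distance: "adcead" -> "ddeeb"
DP table:
           d    d    e    e    b
      0    1    2    3    4    5
  a   1    1    2    3    4    5
  d   2    1    1    2    3    4
  c   3    2    2    2    3    4
  e   4    3    3    2    2    3
  a   5    4    4    3    3    3
  d   6    5    4    4    4    4
Edit distance = dp[6][5] = 4

4


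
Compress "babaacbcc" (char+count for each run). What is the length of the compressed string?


Input: babaacbcc
Runs:
  'b' x 1 => "b1"
  'a' x 1 => "a1"
  'b' x 1 => "b1"
  'a' x 2 => "a2"
  'c' x 1 => "c1"
  'b' x 1 => "b1"
  'c' x 2 => "c2"
Compressed: "b1a1b1a2c1b1c2"
Compressed length: 14

14


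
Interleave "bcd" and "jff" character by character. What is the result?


Interleaving "bcd" and "jff":
  Position 0: 'b' from first, 'j' from second => "bj"
  Position 1: 'c' from first, 'f' from second => "cf"
  Position 2: 'd' from first, 'f' from second => "df"
Result: bjcfdf

bjcfdf


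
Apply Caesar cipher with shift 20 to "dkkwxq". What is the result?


Caesar cipher: shift "dkkwxq" by 20
  'd' (pos 3) + 20 = pos 23 = 'x'
  'k' (pos 10) + 20 = pos 4 = 'e'
  'k' (pos 10) + 20 = pos 4 = 'e'
  'w' (pos 22) + 20 = pos 16 = 'q'
  'x' (pos 23) + 20 = pos 17 = 'r'
  'q' (pos 16) + 20 = pos 10 = 'k'
Result: xeeqrk

xeeqrk


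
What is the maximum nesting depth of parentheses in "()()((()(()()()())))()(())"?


Input: "()()((()(()()()())))()(())"
Tracking depth:
  Position 0 '(': depth becomes 1
  Position 1 ')': depth becomes 0
  Position 2 '(': depth becomes 1
  Position 3 ')': depth becomes 0
  Position 4 '(': depth becomes 1
  Position 5 '(': depth becomes 2
  Position 6 '(': depth becomes 3
  Position 7 ')': depth becomes 2
  Position 8 '(': depth becomes 3
  Position 9 '(': depth becomes 4
  Position 10 ')': depth becomes 3
  Position 11 '(': depth becomes 4
  Position 12 ')': depth becomes 3
  Position 13 '(': depth becomes 4
  Position 14 ')': depth becomes 3
  Position 15 '(': depth becomes 4
  Position 16 ')': depth becomes 3
  Position 17 ')': depth becomes 2
  Position 18 ')': depth becomes 1
  Position 19 ')': depth becomes 0
  Position 20 '(': depth becomes 1
  Position 21 ')': depth becomes 0
  Position 22 '(': depth becomes 1
  Position 23 '(': depth becomes 2
  Position 24 ')': depth becomes 1
  Position 25 ')': depth becomes 0
Maximum depth reached: 4

4


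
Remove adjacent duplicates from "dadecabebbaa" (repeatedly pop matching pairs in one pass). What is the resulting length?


Input: dadecabebbaa
Stack-based adjacent duplicate removal:
  Read 'd': push. Stack: d
  Read 'a': push. Stack: da
  Read 'd': push. Stack: dad
  Read 'e': push. Stack: dade
  Read 'c': push. Stack: dadec
  Read 'a': push. Stack: dadeca
  Read 'b': push. Stack: dadecab
  Read 'e': push. Stack: dadecabe
  Read 'b': push. Stack: dadecabeb
  Read 'b': matches stack top 'b' => pop. Stack: dadecabe
  Read 'a': push. Stack: dadecabea
  Read 'a': matches stack top 'a' => pop. Stack: dadecabe
Final stack: "dadecabe" (length 8)

8


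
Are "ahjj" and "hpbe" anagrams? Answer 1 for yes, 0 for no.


Strings: "ahjj", "hpbe"
Sorted first:  ahjj
Sorted second: behp
Differ at position 0: 'a' vs 'b' => not anagrams

0


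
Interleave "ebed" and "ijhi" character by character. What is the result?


Interleaving "ebed" and "ijhi":
  Position 0: 'e' from first, 'i' from second => "ei"
  Position 1: 'b' from first, 'j' from second => "bj"
  Position 2: 'e' from first, 'h' from second => "eh"
  Position 3: 'd' from first, 'i' from second => "di"
Result: eibjehdi

eibjehdi


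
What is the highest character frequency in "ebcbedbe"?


Input: ebcbedbe
Character counts:
  'b': 3
  'c': 1
  'd': 1
  'e': 3
Maximum frequency: 3

3


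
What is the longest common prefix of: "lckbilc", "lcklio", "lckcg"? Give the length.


Words: lckbilc, lcklio, lckcg
  Position 0: all 'l' => match
  Position 1: all 'c' => match
  Position 2: all 'k' => match
  Position 3: ('b', 'l', 'c') => mismatch, stop
LCP = "lck" (length 3)

3


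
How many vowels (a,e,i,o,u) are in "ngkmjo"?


Input: ngkmjo
Checking each character:
  'n' at position 0: consonant
  'g' at position 1: consonant
  'k' at position 2: consonant
  'm' at position 3: consonant
  'j' at position 4: consonant
  'o' at position 5: vowel (running total: 1)
Total vowels: 1

1


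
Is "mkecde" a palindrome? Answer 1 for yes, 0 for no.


Input: mkecde
Reversed: edcekm
  Compare pos 0 ('m') with pos 5 ('e'): MISMATCH
  Compare pos 1 ('k') with pos 4 ('d'): MISMATCH
  Compare pos 2 ('e') with pos 3 ('c'): MISMATCH
Result: not a palindrome

0


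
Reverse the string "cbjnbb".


Input: cbjnbb
Reading characters right to left:
  Position 5: 'b'
  Position 4: 'b'
  Position 3: 'n'
  Position 2: 'j'
  Position 1: 'b'
  Position 0: 'c'
Reversed: bbnjbc

bbnjbc


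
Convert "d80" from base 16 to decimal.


Input: "d80" in base 16
Positional expansion:
  Digit 'd' (value 13) x 16^2 = 3328
  Digit '8' (value 8) x 16^1 = 128
  Digit '0' (value 0) x 16^0 = 0
Sum = 3456

3456


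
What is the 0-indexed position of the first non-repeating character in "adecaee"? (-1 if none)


Input: adecaee
Character frequencies:
  'a': 2
  'c': 1
  'd': 1
  'e': 3
Scanning left to right for freq == 1:
  Position 0 ('a'): freq=2, skip
  Position 1 ('d'): unique! => answer = 1

1


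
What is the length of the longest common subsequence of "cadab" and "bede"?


LCS of "cadab" and "bede"
DP table:
           b    e    d    e
      0    0    0    0    0
  c   0    0    0    0    0
  a   0    0    0    0    0
  d   0    0    0    1    1
  a   0    0    0    1    1
  b   0    1    1    1    1
LCS length = dp[5][4] = 1

1


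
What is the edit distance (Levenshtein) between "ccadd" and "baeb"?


Computing edit distance: "ccadd" -> "baeb"
DP table:
           b    a    e    b
      0    1    2    3    4
  c   1    1    2    3    4
  c   2    2    2    3    4
  a   3    3    2    3    4
  d   4    4    3    3    4
  d   5    5    4    4    4
Edit distance = dp[5][4] = 4

4


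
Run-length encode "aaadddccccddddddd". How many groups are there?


Input: aaadddccccddddddd
Scanning for consecutive runs:
  Group 1: 'a' x 3 (positions 0-2)
  Group 2: 'd' x 3 (positions 3-5)
  Group 3: 'c' x 4 (positions 6-9)
  Group 4: 'd' x 7 (positions 10-16)
Total groups: 4

4


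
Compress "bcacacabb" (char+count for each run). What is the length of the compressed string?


Input: bcacacabb
Runs:
  'b' x 1 => "b1"
  'c' x 1 => "c1"
  'a' x 1 => "a1"
  'c' x 1 => "c1"
  'a' x 1 => "a1"
  'c' x 1 => "c1"
  'a' x 1 => "a1"
  'b' x 2 => "b2"
Compressed: "b1c1a1c1a1c1a1b2"
Compressed length: 16

16


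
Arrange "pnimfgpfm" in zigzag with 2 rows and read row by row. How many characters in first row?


Zigzag "pnimfgpfm" into 2 rows:
Placing characters:
  'p' => row 0
  'n' => row 1
  'i' => row 0
  'm' => row 1
  'f' => row 0
  'g' => row 1
  'p' => row 0
  'f' => row 1
  'm' => row 0
Rows:
  Row 0: "pifpm"
  Row 1: "nmgf"
First row length: 5

5
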